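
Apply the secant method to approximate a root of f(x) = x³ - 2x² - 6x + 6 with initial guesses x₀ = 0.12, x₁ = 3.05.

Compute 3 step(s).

f(x) = x³ - 2x² - 6x + 6
x₀ = 0.12, x₁ = 3.05

Secant formula: x_{n+1} = x_n - f(x_n)(x_n - x_{n-1})/(f(x_n) - f(x_{n-1}))

Iteration 1:
  f(0.120000) = 5.252928
  f(3.050000) = -2.532375
  x_2 = 3.050000 - (-2.532375)×(3.050000 - 0.120000)/(-2.532375 - 5.252928)
       = 2.096940
Iteration 2:
  f(3.050000) = -2.532375
  f(2.096940) = -6.155380
  x_3 = 2.096940 - (-6.155380)×(2.096940 - 3.050000)/(-6.155380 - (-2.532375))
       = 3.716161
Iteration 3:
  f(2.096940) = -6.155380
  f(3.716161) = 7.402965
  x_4 = 3.716161 - 7.402965×(3.716161 - 2.096940)/(7.402965 - (-6.155380))
       = 2.832054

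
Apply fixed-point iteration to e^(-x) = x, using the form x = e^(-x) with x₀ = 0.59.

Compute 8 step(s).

Equation: e^(-x) = x
Fixed-point form: x = e^(-x)
x₀ = 0.59

x_1 = g(0.590000) = 0.554327
x_2 = g(0.554327) = 0.574459
x_3 = g(0.574459) = 0.563010
x_4 = g(0.563010) = 0.569493
x_5 = g(0.569493) = 0.565812
x_6 = g(0.565812) = 0.567899
x_7 = g(0.567899) = 0.566715
x_8 = g(0.566715) = 0.567386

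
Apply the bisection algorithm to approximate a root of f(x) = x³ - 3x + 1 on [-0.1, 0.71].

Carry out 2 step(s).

f(x) = x³ - 3x + 1
Initial interval: [-0.1, 0.71]

Iteration 1:
  c_1 = (-0.100000 + 0.710000)/2 = 0.305000
  f(c_1) = f(0.305000) = 0.113373
  f(a) × f(c) ≥ 0, new interval: [0.305000, 0.710000]
Iteration 2:
  c_2 = (0.305000 + 0.710000)/2 = 0.507500
  f(c_2) = f(0.507500) = -0.391790
  f(a) × f(c) < 0, new interval: [0.305000, 0.507500]

After 2 iteration(s), the approximation is c_2 = 0.507500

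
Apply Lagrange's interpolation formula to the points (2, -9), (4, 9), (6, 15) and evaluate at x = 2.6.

Lagrange interpolation formula:
P(x) = Σ yᵢ × Lᵢ(x)
where Lᵢ(x) = Π_{j≠i} (x - xⱼ)/(xᵢ - xⱼ)

L_0(2.6) = (2.6 - 4)/(2 - 4) × (2.6 - 6)/(2 - 6) = 0.595000
L_1(2.6) = (2.6 - 2)/(4 - 2) × (2.6 - 6)/(4 - 6) = 0.510000
L_2(2.6) = (2.6 - 2)/(6 - 2) × (2.6 - 4)/(6 - 4) = -0.105000

P(2.6) = (-9)×L_0(2.6) + 9×L_1(2.6) + 15×L_2(2.6)
P(2.6) = -2.340000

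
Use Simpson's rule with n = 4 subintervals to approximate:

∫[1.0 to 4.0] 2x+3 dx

f(x) = 2x+3
a = 1.0, b = 4.0, n = 4
h = (b - a)/n = 0.750000

Simpson's rule: (h/3)[f(x₀) + 4f(x₁) + 2f(x₂) + ... + f(xₙ)]

x_0 = 1.0000, f(x_0) = 5.000000, coefficient = 1
x_1 = 1.7500, f(x_1) = 6.500000, coefficient = 4
x_2 = 2.5000, f(x_2) = 8.000000, coefficient = 2
x_3 = 3.2500, f(x_3) = 9.500000, coefficient = 4
x_4 = 4.0000, f(x_4) = 11.000000, coefficient = 1

I ≈ (0.750000/3) × 96.000000 = 24.000000
Exact value: 24.000000
Error: 0.000000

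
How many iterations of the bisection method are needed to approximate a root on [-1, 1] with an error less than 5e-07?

We need (b-a)/2^n ≤ 5e-07
(1 - (-1))/2^n ≤ 5e-07
2/2^n ≤ 5e-07
2^n ≥ 4000000
n ≥ log₂(4000000) = 21.93
n ≥ 22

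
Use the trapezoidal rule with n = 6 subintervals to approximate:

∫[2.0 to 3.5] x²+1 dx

f(x) = x²+1
a = 2.0, b = 3.5, n = 6
h = (b - a)/n = 0.250000

Trapezoidal rule: (h/2)[f(x₀) + 2f(x₁) + 2f(x₂) + ... + f(xₙ)]

x_0 = 2.0000, f(x_0) = 5.000000, coefficient = 1
x_1 = 2.2500, f(x_1) = 6.062500, coefficient = 2
x_2 = 2.5000, f(x_2) = 7.250000, coefficient = 2
x_3 = 2.7500, f(x_3) = 8.562500, coefficient = 2
x_4 = 3.0000, f(x_4) = 10.000000, coefficient = 2
x_5 = 3.2500, f(x_5) = 11.562500, coefficient = 2
x_6 = 3.5000, f(x_6) = 13.250000, coefficient = 1

I ≈ (0.250000/2) × 105.125000 = 13.140625
Exact value: 13.125000
Error: 0.015625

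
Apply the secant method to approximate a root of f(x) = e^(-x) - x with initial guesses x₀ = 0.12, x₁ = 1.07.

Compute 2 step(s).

f(x) = e^(-x) - x
x₀ = 0.12, x₁ = 1.07

Secant formula: x_{n+1} = x_n - f(x_n)(x_n - x_{n-1})/(f(x_n) - f(x_{n-1}))

Iteration 1:
  f(0.120000) = 0.766920
  f(1.070000) = -0.726991
  x_2 = 1.070000 - (-0.726991)×(1.070000 - 0.120000)/(-0.726991 - 0.766920)
       = 0.607696
Iteration 2:
  f(1.070000) = -0.726991
  f(0.607696) = -0.063091
  x_3 = 0.607696 - (-0.063091)×(0.607696 - 1.070000)/(-0.063091 - (-0.726991))
       = 0.563762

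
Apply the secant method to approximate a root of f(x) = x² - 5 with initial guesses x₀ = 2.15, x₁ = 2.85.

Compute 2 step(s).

f(x) = x² - 5
x₀ = 2.15, x₁ = 2.85

Secant formula: x_{n+1} = x_n - f(x_n)(x_n - x_{n-1})/(f(x_n) - f(x_{n-1}))

Iteration 1:
  f(2.150000) = -0.377500
  f(2.850000) = 3.122500
  x_2 = 2.850000 - 3.122500×(2.850000 - 2.150000)/(3.122500 - (-0.377500))
       = 2.225500
Iteration 2:
  f(2.850000) = 3.122500
  f(2.225500) = -0.047150
  x_3 = 2.225500 - (-0.047150)×(2.225500 - 2.850000)/(-0.047150 - 3.122500)
       = 2.234790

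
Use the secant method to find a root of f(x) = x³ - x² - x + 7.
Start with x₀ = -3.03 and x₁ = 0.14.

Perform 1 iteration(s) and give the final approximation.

f(x) = x³ - x² - x + 7
x₀ = -3.03, x₁ = 0.14

Secant formula: x_{n+1} = x_n - f(x_n)(x_n - x_{n-1})/(f(x_n) - f(x_{n-1}))

Iteration 1:
  f(-3.030000) = -26.969027
  f(0.140000) = 6.843144
  x_2 = 0.140000 - 6.843144×(0.140000 - (-3.030000))/(6.843144 - (-26.969027))
       = -0.501567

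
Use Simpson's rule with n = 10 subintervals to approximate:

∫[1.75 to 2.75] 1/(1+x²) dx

f(x) = 1/(1+x²)
a = 1.75, b = 2.75, n = 10
h = (b - a)/n = 0.100000

Simpson's rule: (h/3)[f(x₀) + 4f(x₁) + 2f(x₂) + ... + f(xₙ)]

x_0 = 1.7500, f(x_0) = 0.246154, coefficient = 1
x_1 = 1.8500, f(x_1) = 0.226116, coefficient = 4
x_2 = 1.9500, f(x_2) = 0.208225, coefficient = 2
x_3 = 2.0500, f(x_3) = 0.192215, coefficient = 4
x_4 = 2.1500, f(x_4) = 0.177857, coefficient = 2
x_5 = 2.2500, f(x_5) = 0.164948, coefficient = 4
x_6 = 2.3500, f(x_6) = 0.153315, coefficient = 2
x_7 = 2.4500, f(x_7) = 0.142806, coefficient = 4
x_8 = 2.5500, f(x_8) = 0.133289, coefficient = 2
x_9 = 2.6500, f(x_9) = 0.124649, coefficient = 4
x_10 = 2.7500, f(x_10) = 0.116788, coefficient = 1

I ≈ (0.100000/3) × 5.111257 = 0.170375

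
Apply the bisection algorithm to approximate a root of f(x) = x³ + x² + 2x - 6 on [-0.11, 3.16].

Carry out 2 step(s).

f(x) = x³ + x² + 2x - 6
Initial interval: [-0.11, 3.16]

Iteration 1:
  c_1 = (-0.110000 + 3.160000)/2 = 1.525000
  f(c_1) = f(1.525000) = 2.922203
  f(a) × f(c) < 0, new interval: [-0.110000, 1.525000]
Iteration 2:
  c_2 = (-0.110000 + 1.525000)/2 = 0.707500
  f(c_2) = f(0.707500) = -3.730300
  f(a) × f(c) ≥ 0, new interval: [0.707500, 1.525000]

After 2 iteration(s), the approximation is c_2 = 0.707500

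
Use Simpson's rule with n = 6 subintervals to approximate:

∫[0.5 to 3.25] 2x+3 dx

f(x) = 2x+3
a = 0.5, b = 3.25, n = 6
h = (b - a)/n = 0.458333

Simpson's rule: (h/3)[f(x₀) + 4f(x₁) + 2f(x₂) + ... + f(xₙ)]

x_0 = 0.5000, f(x_0) = 4.000000, coefficient = 1
x_1 = 0.9583, f(x_1) = 4.916667, coefficient = 4
x_2 = 1.4167, f(x_2) = 5.833333, coefficient = 2
x_3 = 1.8750, f(x_3) = 6.750000, coefficient = 4
x_4 = 2.3333, f(x_4) = 7.666667, coefficient = 2
x_5 = 2.7917, f(x_5) = 8.583333, coefficient = 4
x_6 = 3.2500, f(x_6) = 9.500000, coefficient = 1

I ≈ (0.458333/3) × 121.500000 = 18.562500
Exact value: 18.562500
Error: 0.000000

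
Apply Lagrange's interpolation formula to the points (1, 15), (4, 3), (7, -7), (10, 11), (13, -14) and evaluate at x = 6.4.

Lagrange interpolation formula:
P(x) = Σ yᵢ × Lᵢ(x)
where Lᵢ(x) = Π_{j≠i} (x - xⱼ)/(xᵢ - xⱼ)

L_0(6.4) = (6.4 - 4)/(1 - 4) × (6.4 - 7)/(1 - 7) × (6.4 - 10)/(1 - 10) × (6.4 - 13)/(1 - 13) = -0.017600
L_1(6.4) = (6.4 - 1)/(4 - 1) × (6.4 - 7)/(4 - 7) × (6.4 - 10)/(4 - 10) × (6.4 - 13)/(4 - 13) = 0.158400
L_2(6.4) = (6.4 - 1)/(7 - 1) × (6.4 - 4)/(7 - 4) × (6.4 - 10)/(7 - 10) × (6.4 - 13)/(7 - 13) = 0.950400
L_3(6.4) = (6.4 - 1)/(10 - 1) × (6.4 - 4)/(10 - 4) × (6.4 - 7)/(10 - 7) × (6.4 - 13)/(10 - 13) = -0.105600
L_4(6.4) = (6.4 - 1)/(13 - 1) × (6.4 - 4)/(13 - 4) × (6.4 - 7)/(13 - 7) × (6.4 - 10)/(13 - 10) = 0.014400

P(6.4) = 15×L_0(6.4) + 3×L_1(6.4) + (-7)×L_2(6.4) + 11×L_3(6.4) + (-14)×L_4(6.4)
P(6.4) = -7.804800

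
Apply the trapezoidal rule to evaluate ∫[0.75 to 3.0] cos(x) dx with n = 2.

f(x) = cos(x)
a = 0.75, b = 3.0, n = 2
h = (b - a)/n = 1.125000

Trapezoidal rule: (h/2)[f(x₀) + 2f(x₁) + 2f(x₂) + ... + f(xₙ)]

x_0 = 0.7500, f(x_0) = 0.731689, coefficient = 1
x_1 = 1.8750, f(x_1) = -0.299534, coefficient = 2
x_2 = 3.0000, f(x_2) = -0.989992, coefficient = 1

I ≈ (1.125000/2) × -0.857371 = -0.482271
Exact value: -0.540519
Error: 0.058248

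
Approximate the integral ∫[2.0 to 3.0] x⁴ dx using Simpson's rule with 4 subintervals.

f(x) = x⁴
a = 2.0, b = 3.0, n = 4
h = (b - a)/n = 0.250000

Simpson's rule: (h/3)[f(x₀) + 4f(x₁) + 2f(x₂) + ... + f(xₙ)]

x_0 = 2.0000, f(x_0) = 16.000000, coefficient = 1
x_1 = 2.2500, f(x_1) = 25.628906, coefficient = 4
x_2 = 2.5000, f(x_2) = 39.062500, coefficient = 2
x_3 = 2.7500, f(x_3) = 57.191406, coefficient = 4
x_4 = 3.0000, f(x_4) = 81.000000, coefficient = 1

I ≈ (0.250000/3) × 506.406250 = 42.200521
Exact value: 42.200000
Error: 0.000521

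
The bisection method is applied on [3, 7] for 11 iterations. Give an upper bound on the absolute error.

Bisection error bound: |error| ≤ (b-a)/2^n
|error| ≤ (7 - 3)/2^11 = 4/2^11
|error| ≤ 0.0019531250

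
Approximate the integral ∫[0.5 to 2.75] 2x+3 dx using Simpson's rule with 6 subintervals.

f(x) = 2x+3
a = 0.5, b = 2.75, n = 6
h = (b - a)/n = 0.375000

Simpson's rule: (h/3)[f(x₀) + 4f(x₁) + 2f(x₂) + ... + f(xₙ)]

x_0 = 0.5000, f(x_0) = 4.000000, coefficient = 1
x_1 = 0.8750, f(x_1) = 4.750000, coefficient = 4
x_2 = 1.2500, f(x_2) = 5.500000, coefficient = 2
x_3 = 1.6250, f(x_3) = 6.250000, coefficient = 4
x_4 = 2.0000, f(x_4) = 7.000000, coefficient = 2
x_5 = 2.3750, f(x_5) = 7.750000, coefficient = 4
x_6 = 2.7500, f(x_6) = 8.500000, coefficient = 1

I ≈ (0.375000/3) × 112.500000 = 14.062500
Exact value: 14.062500
Error: 0.000000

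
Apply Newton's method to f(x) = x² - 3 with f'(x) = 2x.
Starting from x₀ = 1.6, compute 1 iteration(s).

f(x) = x² - 3
f'(x) = 2x
x₀ = 1.6

Newton-Raphson formula: x_{n+1} = x_n - f(x_n)/f'(x_n)

Iteration 1:
  f(1.600000) = -0.440000
  f'(1.600000) = 3.200000
  x_1 = 1.600000 - (-0.440000)/3.200000 = 1.737500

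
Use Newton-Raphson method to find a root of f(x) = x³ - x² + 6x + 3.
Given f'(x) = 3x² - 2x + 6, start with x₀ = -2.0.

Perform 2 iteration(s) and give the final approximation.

f(x) = x³ - x² + 6x + 3
f'(x) = 3x² - 2x + 6
x₀ = -2.0

Newton-Raphson formula: x_{n+1} = x_n - f(x_n)/f'(x_n)

Iteration 1:
  f(-2.000000) = -21.000000
  f'(-2.000000) = 22.000000
  x_1 = -2.000000 - (-21.000000)/22.000000 = -1.045455
Iteration 2:
  f(-1.045455) = -5.508358
  f'(-1.045455) = 11.369835
  x_2 = -1.045455 - (-5.508358)/11.369835 = -0.560983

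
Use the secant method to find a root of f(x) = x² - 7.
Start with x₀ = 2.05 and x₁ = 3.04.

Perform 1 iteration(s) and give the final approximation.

f(x) = x² - 7
x₀ = 2.05, x₁ = 3.04

Secant formula: x_{n+1} = x_n - f(x_n)(x_n - x_{n-1})/(f(x_n) - f(x_{n-1}))

Iteration 1:
  f(2.050000) = -2.797500
  f(3.040000) = 2.241600
  x_2 = 3.040000 - 2.241600×(3.040000 - 2.050000)/(2.241600 - (-2.797500))
       = 2.599607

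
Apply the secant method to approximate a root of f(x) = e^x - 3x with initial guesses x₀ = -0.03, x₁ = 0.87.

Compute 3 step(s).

f(x) = e^x - 3x
x₀ = -0.03, x₁ = 0.87

Secant formula: x_{n+1} = x_n - f(x_n)(x_n - x_{n-1})/(f(x_n) - f(x_{n-1}))

Iteration 1:
  f(-0.030000) = 1.060446
  f(0.870000) = -0.223089
  x_2 = 0.870000 - (-0.223089)×(0.870000 - (-0.030000))/(-0.223089 - 1.060446)
       = 0.713572
Iteration 2:
  f(0.870000) = -0.223089
  f(0.713572) = -0.099447
  x_3 = 0.713572 - (-0.099447)×(0.713572 - 0.870000)/(-0.099447 - (-0.223089))
       = 0.587756
Iteration 3:
  f(0.713572) = -0.099447
  f(0.587756) = 0.036676
  x_4 = 0.587756 - 0.036676×(0.587756 - 0.713572)/(0.036676 - (-0.099447))
       = 0.621656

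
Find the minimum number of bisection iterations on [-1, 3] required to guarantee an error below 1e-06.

We need (b-a)/2^n ≤ 1e-06
(3 - (-1))/2^n ≤ 1e-06
4/2^n ≤ 1e-06
2^n ≥ 4000000
n ≥ log₂(4000000) = 21.93
n ≥ 22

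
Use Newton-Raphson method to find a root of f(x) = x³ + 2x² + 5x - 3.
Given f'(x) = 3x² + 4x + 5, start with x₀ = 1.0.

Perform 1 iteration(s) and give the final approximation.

f(x) = x³ + 2x² + 5x - 3
f'(x) = 3x² + 4x + 5
x₀ = 1.0

Newton-Raphson formula: x_{n+1} = x_n - f(x_n)/f'(x_n)

Iteration 1:
  f(1.000000) = 5.000000
  f'(1.000000) = 12.000000
  x_1 = 1.000000 - 5.000000/12.000000 = 0.583333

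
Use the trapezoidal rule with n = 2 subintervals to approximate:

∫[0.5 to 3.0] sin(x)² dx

f(x) = sin(x)²
a = 0.5, b = 3.0, n = 2
h = (b - a)/n = 1.250000

Trapezoidal rule: (h/2)[f(x₀) + 2f(x₁) + 2f(x₂) + ... + f(xₙ)]

x_0 = 0.5000, f(x_0) = 0.229849, coefficient = 1
x_1 = 1.7500, f(x_1) = 0.968228, coefficient = 2
x_2 = 3.0000, f(x_2) = 0.019915, coefficient = 1

I ≈ (1.250000/2) × 2.186220 = 1.366388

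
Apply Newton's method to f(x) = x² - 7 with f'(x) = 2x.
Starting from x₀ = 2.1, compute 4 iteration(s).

f(x) = x² - 7
f'(x) = 2x
x₀ = 2.1

Newton-Raphson formula: x_{n+1} = x_n - f(x_n)/f'(x_n)

Iteration 1:
  f(2.100000) = -2.590000
  f'(2.100000) = 4.200000
  x_1 = 2.100000 - (-2.590000)/4.200000 = 2.716667
Iteration 2:
  f(2.716667) = 0.380278
  f'(2.716667) = 5.433333
  x_2 = 2.716667 - 0.380278/5.433333 = 2.646677
Iteration 3:
  f(2.646677) = 0.004899
  f'(2.646677) = 5.293354
  x_3 = 2.646677 - 0.004899/5.293354 = 2.645751
Iteration 4:
  f(2.645751) = 0.000001
  f'(2.645751) = 5.291503
  x_4 = 2.645751 - 0.000001/5.291503 = 2.645751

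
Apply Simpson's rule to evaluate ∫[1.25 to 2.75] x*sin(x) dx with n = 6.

f(x) = x*sin(x)
a = 1.25, b = 2.75, n = 6
h = (b - a)/n = 0.250000

Simpson's rule: (h/3)[f(x₀) + 4f(x₁) + 2f(x₂) + ... + f(xₙ)]

x_0 = 1.2500, f(x_0) = 1.186231, coefficient = 1
x_1 = 1.5000, f(x_1) = 1.496242, coefficient = 4
x_2 = 1.7500, f(x_2) = 1.721975, coefficient = 2
x_3 = 2.0000, f(x_3) = 1.818595, coefficient = 4
x_4 = 2.2500, f(x_4) = 1.750665, coefficient = 2
x_5 = 2.5000, f(x_5) = 1.496180, coefficient = 4
x_6 = 2.7500, f(x_6) = 1.049568, coefficient = 1

I ≈ (0.250000/3) × 28.425149 = 2.368762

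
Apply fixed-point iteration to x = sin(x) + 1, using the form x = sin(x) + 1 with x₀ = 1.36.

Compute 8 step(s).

Equation: x = sin(x) + 1
Fixed-point form: x = sin(x) + 1
x₀ = 1.36

x_1 = g(1.360000) = 1.977865
x_2 = g(1.977865) = 1.918285
x_3 = g(1.918285) = 1.940231
x_4 = g(1.940231) = 1.932532
x_5 = g(1.932532) = 1.935284
x_6 = g(1.935284) = 1.934306
x_7 = g(1.934306) = 1.934655
x_8 = g(1.934655) = 1.934531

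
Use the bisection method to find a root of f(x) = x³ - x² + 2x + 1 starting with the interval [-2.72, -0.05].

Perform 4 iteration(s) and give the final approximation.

f(x) = x³ - x² + 2x + 1
Initial interval: [-2.72, -0.05]

Iteration 1:
  c_1 = (-2.720000 + (-0.050000))/2 = -1.385000
  f(c_1) = f(-1.385000) = -6.344967
  f(a) × f(c) ≥ 0, new interval: [-1.385000, -0.050000]
Iteration 2:
  c_2 = (-1.385000 + (-0.050000))/2 = -0.717500
  f(c_2) = f(-0.717500) = -1.319180
  f(a) × f(c) ≥ 0, new interval: [-0.717500, -0.050000]
Iteration 3:
  c_3 = (-0.717500 + (-0.050000))/2 = -0.383750
  f(c_3) = f(-0.383750) = 0.028723
  f(a) × f(c) < 0, new interval: [-0.717500, -0.383750]
Iteration 4:
  c_4 = (-0.717500 + (-0.383750))/2 = -0.550625
  f(c_4) = f(-0.550625) = -0.571381
  f(a) × f(c) ≥ 0, new interval: [-0.550625, -0.383750]

After 4 iteration(s), the approximation is c_4 = -0.550625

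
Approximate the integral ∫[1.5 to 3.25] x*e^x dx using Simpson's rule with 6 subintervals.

f(x) = x*e^x
a = 1.5, b = 3.25, n = 6
h = (b - a)/n = 0.291667

Simpson's rule: (h/3)[f(x₀) + 4f(x₁) + 2f(x₂) + ... + f(xₙ)]

x_0 = 1.5000, f(x_0) = 6.722534, coefficient = 1
x_1 = 1.7917, f(x_1) = 10.749002, coefficient = 4
x_2 = 2.0833, f(x_2) = 16.731656, coefficient = 2
x_3 = 2.3750, f(x_3) = 25.533656, coefficient = 4
x_4 = 2.6667, f(x_4) = 38.378443, coefficient = 2
x_5 = 2.9583, f(x_5) = 56.994763, coefficient = 4
x_6 = 3.2500, f(x_6) = 83.818605, coefficient = 1

I ≈ (0.291667/3) × 573.871022 = 55.793016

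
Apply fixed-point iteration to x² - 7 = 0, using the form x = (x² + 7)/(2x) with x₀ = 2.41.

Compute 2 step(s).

Equation: x² - 7 = 0
Fixed-point form: x = (x² + 7)/(2x)
x₀ = 2.41

x_1 = g(2.410000) = 2.657282
x_2 = g(2.657282) = 2.645776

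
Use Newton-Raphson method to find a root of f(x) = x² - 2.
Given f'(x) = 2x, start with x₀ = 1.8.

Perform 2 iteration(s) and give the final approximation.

f(x) = x² - 2
f'(x) = 2x
x₀ = 1.8

Newton-Raphson formula: x_{n+1} = x_n - f(x_n)/f'(x_n)

Iteration 1:
  f(1.800000) = 1.240000
  f'(1.800000) = 3.600000
  x_1 = 1.800000 - 1.240000/3.600000 = 1.455556
Iteration 2:
  f(1.455556) = 0.118642
  f'(1.455556) = 2.911111
  x_2 = 1.455556 - 0.118642/2.911111 = 1.414801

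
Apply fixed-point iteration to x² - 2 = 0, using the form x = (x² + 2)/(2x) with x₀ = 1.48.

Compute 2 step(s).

Equation: x² - 2 = 0
Fixed-point form: x = (x² + 2)/(2x)
x₀ = 1.48

x_1 = g(1.480000) = 1.415676
x_2 = g(1.415676) = 1.414214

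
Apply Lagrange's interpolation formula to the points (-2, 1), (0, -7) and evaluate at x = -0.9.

Lagrange interpolation formula:
P(x) = Σ yᵢ × Lᵢ(x)
where Lᵢ(x) = Π_{j≠i} (x - xⱼ)/(xᵢ - xⱼ)

L_0(-0.9) = (-0.9 - 0)/(-2 - 0) = 0.450000
L_1(-0.9) = (-0.9 - (-2))/(0 - (-2)) = 0.550000

P(-0.9) = 1×L_0(-0.9) + (-7)×L_1(-0.9)
P(-0.9) = -3.400000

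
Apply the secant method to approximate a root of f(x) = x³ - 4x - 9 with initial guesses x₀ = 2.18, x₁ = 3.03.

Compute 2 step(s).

f(x) = x³ - 4x - 9
x₀ = 2.18, x₁ = 3.03

Secant formula: x_{n+1} = x_n - f(x_n)(x_n - x_{n-1})/(f(x_n) - f(x_{n-1}))

Iteration 1:
  f(2.180000) = -7.359768
  f(3.030000) = 6.698127
  x_2 = 3.030000 - 6.698127×(3.030000 - 2.180000)/(6.698127 - (-7.359768))
       = 2.625003
Iteration 2:
  f(3.030000) = 6.698127
  f(2.625003) = -1.412063
  x_3 = 2.625003 - (-1.412063)×(2.625003 - 3.030000)/(-1.412063 - 6.698127)
       = 2.695517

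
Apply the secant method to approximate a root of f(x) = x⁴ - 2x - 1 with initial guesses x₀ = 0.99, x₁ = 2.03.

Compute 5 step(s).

f(x) = x⁴ - 2x - 1
x₀ = 0.99, x₁ = 2.03

Secant formula: x_{n+1} = x_n - f(x_n)(x_n - x_{n-1})/(f(x_n) - f(x_{n-1}))

Iteration 1:
  f(0.990000) = -2.019404
  f(2.030000) = 11.921817
  x_2 = 2.030000 - 11.921817×(2.030000 - 0.990000)/(11.921817 - (-2.019404))
       = 1.140645
Iteration 2:
  f(2.030000) = 11.921817
  f(1.140645) = -1.588503
  x_3 = 1.140645 - (-1.588503)×(1.140645 - 2.030000)/(-1.588503 - 11.921817)
       = 1.245213
Iteration 3:
  f(1.140645) = -1.588503
  f(1.245213) = -1.086204
  x_4 = 1.245213 - (-1.086204)×(1.245213 - 1.140645)/(-1.086204 - (-1.588503))
       = 1.471337
Iteration 4:
  f(1.245213) = -1.086204
  f(1.471337) = 0.743825
  x_5 = 1.471337 - 0.743825×(1.471337 - 1.245213)/(0.743825 - (-1.086204))
       = 1.379428
Iteration 5:
  f(1.471337) = 0.743825
  f(1.379428) = -0.138129
  x_6 = 1.379428 - (-0.138129)×(1.379428 - 1.471337)/(-0.138129 - 0.743825)
       = 1.393822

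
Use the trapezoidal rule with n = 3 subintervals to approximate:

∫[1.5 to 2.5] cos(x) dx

f(x) = cos(x)
a = 1.5, b = 2.5, n = 3
h = (b - a)/n = 0.333333

Trapezoidal rule: (h/2)[f(x₀) + 2f(x₁) + 2f(x₂) + ... + f(xₙ)]

x_0 = 1.5000, f(x_0) = 0.070737, coefficient = 1
x_1 = 1.8333, f(x_1) = -0.259531, coefficient = 2
x_2 = 2.1667, f(x_2) = -0.561229, coefficient = 2
x_3 = 2.5000, f(x_3) = -0.801144, coefficient = 1

I ≈ (0.333333/2) × -2.371928 = -0.395321
Exact value: -0.399023
Error: 0.003702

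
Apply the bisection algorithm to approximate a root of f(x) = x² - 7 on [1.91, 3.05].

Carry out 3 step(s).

f(x) = x² - 7
Initial interval: [1.91, 3.05]

Iteration 1:
  c_1 = (1.910000 + 3.050000)/2 = 2.480000
  f(c_1) = f(2.480000) = -0.849600
  f(a) × f(c) ≥ 0, new interval: [2.480000, 3.050000]
Iteration 2:
  c_2 = (2.480000 + 3.050000)/2 = 2.765000
  f(c_2) = f(2.765000) = 0.645225
  f(a) × f(c) < 0, new interval: [2.480000, 2.765000]
Iteration 3:
  c_3 = (2.480000 + 2.765000)/2 = 2.622500
  f(c_3) = f(2.622500) = -0.122494
  f(a) × f(c) ≥ 0, new interval: [2.622500, 2.765000]

After 3 iteration(s), the approximation is c_3 = 2.622500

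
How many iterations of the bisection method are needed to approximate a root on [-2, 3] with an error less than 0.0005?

We need (b-a)/2^n ≤ 0.0005
(3 - (-2))/2^n ≤ 0.0005
5/2^n ≤ 0.0005
2^n ≥ 10000
n ≥ log₂(10000) = 13.29
n ≥ 14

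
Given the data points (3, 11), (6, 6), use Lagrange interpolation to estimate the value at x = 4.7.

Lagrange interpolation formula:
P(x) = Σ yᵢ × Lᵢ(x)
where Lᵢ(x) = Π_{j≠i} (x - xⱼ)/(xᵢ - xⱼ)

L_0(4.7) = (4.7 - 6)/(3 - 6) = 0.433333
L_1(4.7) = (4.7 - 3)/(6 - 3) = 0.566667

P(4.7) = 11×L_0(4.7) + 6×L_1(4.7)
P(4.7) = 8.166667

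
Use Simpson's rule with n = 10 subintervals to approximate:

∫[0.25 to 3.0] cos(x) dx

f(x) = cos(x)
a = 0.25, b = 3.0, n = 10
h = (b - a)/n = 0.275000

Simpson's rule: (h/3)[f(x₀) + 4f(x₁) + 2f(x₂) + ... + f(xₙ)]

x_0 = 0.2500, f(x_0) = 0.968912, coefficient = 1
x_1 = 0.5250, f(x_1) = 0.865324, coefficient = 4
x_2 = 0.8000, f(x_2) = 0.696707, coefficient = 2
x_3 = 1.0750, f(x_3) = 0.475732, coefficient = 4
x_4 = 1.3500, f(x_4) = 0.219007, coefficient = 2
x_5 = 1.6250, f(x_5) = -0.054177, coefficient = 4
x_6 = 1.9000, f(x_6) = -0.323290, coefficient = 2
x_7 = 2.1750, f(x_7) = -0.568107, coefficient = 4
x_8 = 2.4500, f(x_8) = -0.770231, coefficient = 2
x_9 = 2.7250, f(x_9) = -0.914473, coefficient = 4
x_10 = 3.0000, f(x_10) = -0.989992, coefficient = 1

I ≈ (0.275000/3) × -1.159498 = -0.106287
Exact value: -0.106284
Error: 0.000003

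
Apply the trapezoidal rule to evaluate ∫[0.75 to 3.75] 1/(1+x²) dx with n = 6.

f(x) = 1/(1+x²)
a = 0.75, b = 3.75, n = 6
h = (b - a)/n = 0.500000

Trapezoidal rule: (h/2)[f(x₀) + 2f(x₁) + 2f(x₂) + ... + f(xₙ)]

x_0 = 0.7500, f(x_0) = 0.640000, coefficient = 1
x_1 = 1.2500, f(x_1) = 0.390244, coefficient = 2
x_2 = 1.7500, f(x_2) = 0.246154, coefficient = 2
x_3 = 2.2500, f(x_3) = 0.164948, coefficient = 2
x_4 = 2.7500, f(x_4) = 0.116788, coefficient = 2
x_5 = 3.2500, f(x_5) = 0.086486, coefficient = 2
x_6 = 3.7500, f(x_6) = 0.066390, coefficient = 1

I ≈ (0.500000/2) × 2.715632 = 0.678908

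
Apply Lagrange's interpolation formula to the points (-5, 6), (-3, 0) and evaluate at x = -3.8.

Lagrange interpolation formula:
P(x) = Σ yᵢ × Lᵢ(x)
where Lᵢ(x) = Π_{j≠i} (x - xⱼ)/(xᵢ - xⱼ)

L_0(-3.8) = (-3.8 - (-3))/(-5 - (-3)) = 0.400000
L_1(-3.8) = (-3.8 - (-5))/(-3 - (-5)) = 0.600000

P(-3.8) = 6×L_0(-3.8) + 0×L_1(-3.8)
P(-3.8) = 2.400000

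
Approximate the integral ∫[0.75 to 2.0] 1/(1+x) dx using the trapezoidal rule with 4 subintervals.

f(x) = 1/(1+x)
a = 0.75, b = 2.0, n = 4
h = (b - a)/n = 0.312500

Trapezoidal rule: (h/2)[f(x₀) + 2f(x₁) + 2f(x₂) + ... + f(xₙ)]

x_0 = 0.7500, f(x_0) = 0.571429, coefficient = 1
x_1 = 1.0625, f(x_1) = 0.484848, coefficient = 2
x_2 = 1.3750, f(x_2) = 0.421053, coefficient = 2
x_3 = 1.6875, f(x_3) = 0.372093, coefficient = 2
x_4 = 2.0000, f(x_4) = 0.333333, coefficient = 1

I ≈ (0.312500/2) × 3.460750 = 0.540742
Exact value: 0.538997
Error: 0.001746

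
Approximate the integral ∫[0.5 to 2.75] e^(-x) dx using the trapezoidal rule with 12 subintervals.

f(x) = e^(-x)
a = 0.5, b = 2.75, n = 12
h = (b - a)/n = 0.187500

Trapezoidal rule: (h/2)[f(x₀) + 2f(x₁) + 2f(x₂) + ... + f(xₙ)]

x_0 = 0.5000, f(x_0) = 0.606531, coefficient = 1
x_1 = 0.6875, f(x_1) = 0.502832, coefficient = 2
x_2 = 0.8750, f(x_2) = 0.416862, coefficient = 2
x_3 = 1.0625, f(x_3) = 0.345591, coefficient = 2
x_4 = 1.2500, f(x_4) = 0.286505, coefficient = 2
x_5 = 1.4375, f(x_5) = 0.237521, coefficient = 2
x_6 = 1.6250, f(x_6) = 0.196912, coefficient = 2
x_7 = 1.8125, f(x_7) = 0.163246, coefficient = 2
x_8 = 2.0000, f(x_8) = 0.135335, coefficient = 2
x_9 = 2.1875, f(x_9) = 0.112197, coefficient = 2
x_10 = 2.3750, f(x_10) = 0.093014, coefficient = 2
x_11 = 2.5625, f(x_11) = 0.077112, coefficient = 2
x_12 = 2.7500, f(x_12) = 0.063928, coefficient = 1

I ≈ (0.187500/2) × 5.804710 = 0.544192
Exact value: 0.542603
Error: 0.001589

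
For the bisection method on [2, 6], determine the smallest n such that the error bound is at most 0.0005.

We need (b-a)/2^n ≤ 0.0005
(6 - 2)/2^n ≤ 0.0005
4/2^n ≤ 0.0005
2^n ≥ 8000
n ≥ log₂(8000) = 12.97
n ≥ 13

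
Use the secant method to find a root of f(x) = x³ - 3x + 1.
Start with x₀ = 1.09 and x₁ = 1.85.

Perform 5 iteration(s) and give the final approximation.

f(x) = x³ - 3x + 1
x₀ = 1.09, x₁ = 1.85

Secant formula: x_{n+1} = x_n - f(x_n)(x_n - x_{n-1})/(f(x_n) - f(x_{n-1}))

Iteration 1:
  f(1.090000) = -0.974971
  f(1.850000) = 1.781625
  x_2 = 1.850000 - 1.781625×(1.850000 - 1.090000)/(1.781625 - (-0.974971))
       = 1.358802
Iteration 2:
  f(1.850000) = 1.781625
  f(1.358802) = -0.567592
  x_3 = 1.358802 - (-0.567592)×(1.358802 - 1.850000)/(-0.567592 - 1.781625)
       = 1.477480
Iteration 3:
  f(1.358802) = -0.567592
  f(1.477480) = -0.207180
  x_4 = 1.477480 - (-0.207180)×(1.477480 - 1.358802)/(-0.207180 - (-0.567592))
       = 1.545701
Iteration 4:
  f(1.477480) = -0.207180
  f(1.545701) = 0.055872
  x_5 = 1.545701 - 0.055872×(1.545701 - 1.477480)/(0.055872 - (-0.207180))
       = 1.531211
Iteration 5:
  f(1.545701) = 0.055872
  f(1.531211) = -0.003546
  x_6 = 1.531211 - (-0.003546)×(1.531211 - 1.545701)/(-0.003546 - 0.055872)
       = 1.532075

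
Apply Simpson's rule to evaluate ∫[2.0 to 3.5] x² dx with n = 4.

f(x) = x²
a = 2.0, b = 3.5, n = 4
h = (b - a)/n = 0.375000

Simpson's rule: (h/3)[f(x₀) + 4f(x₁) + 2f(x₂) + ... + f(xₙ)]

x_0 = 2.0000, f(x_0) = 4.000000, coefficient = 1
x_1 = 2.3750, f(x_1) = 5.640625, coefficient = 4
x_2 = 2.7500, f(x_2) = 7.562500, coefficient = 2
x_3 = 3.1250, f(x_3) = 9.765625, coefficient = 4
x_4 = 3.5000, f(x_4) = 12.250000, coefficient = 1

I ≈ (0.375000/3) × 93.000000 = 11.625000
Exact value: 11.625000
Error: 0.000000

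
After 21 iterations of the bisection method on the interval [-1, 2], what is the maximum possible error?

Bisection error bound: |error| ≤ (b-a)/2^n
|error| ≤ (2 - (-1))/2^21 = 3/2^21
|error| ≤ 0.0000014305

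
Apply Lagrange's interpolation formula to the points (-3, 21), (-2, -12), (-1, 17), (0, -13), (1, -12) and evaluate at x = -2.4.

Lagrange interpolation formula:
P(x) = Σ yᵢ × Lᵢ(x)
where Lᵢ(x) = Π_{j≠i} (x - xⱼ)/(xᵢ - xⱼ)

L_0(-2.4) = (-2.4 - (-2))/(-3 - (-2)) × (-2.4 - (-1))/(-3 - (-1)) × (-2.4 - 0)/(-3 - 0) × (-2.4 - 1)/(-3 - 1) = 0.190400
L_1(-2.4) = (-2.4 - (-3))/(-2 - (-3)) × (-2.4 - (-1))/(-2 - (-1)) × (-2.4 - 0)/(-2 - 0) × (-2.4 - 1)/(-2 - 1) = 1.142400
L_2(-2.4) = (-2.4 - (-3))/(-1 - (-3)) × (-2.4 - (-2))/(-1 - (-2)) × (-2.4 - 0)/(-1 - 0) × (-2.4 - 1)/(-1 - 1) = -0.489600
L_3(-2.4) = (-2.4 - (-3))/(0 - (-3)) × (-2.4 - (-2))/(0 - (-2)) × (-2.4 - (-1))/(0 - (-1)) × (-2.4 - 1)/(0 - 1) = 0.190400
L_4(-2.4) = (-2.4 - (-3))/(1 - (-3)) × (-2.4 - (-2))/(1 - (-2)) × (-2.4 - (-1))/(1 - (-1)) × (-2.4 - 0)/(1 - 0) = -0.033600

P(-2.4) = 21×L_0(-2.4) + (-12)×L_1(-2.4) + 17×L_2(-2.4) + (-13)×L_3(-2.4) + (-12)×L_4(-2.4)
P(-2.4) = -20.105600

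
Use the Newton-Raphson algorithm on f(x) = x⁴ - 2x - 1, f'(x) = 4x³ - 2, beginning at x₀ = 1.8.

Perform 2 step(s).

f(x) = x⁴ - 2x - 1
f'(x) = 4x³ - 2
x₀ = 1.8

Newton-Raphson formula: x_{n+1} = x_n - f(x_n)/f'(x_n)

Iteration 1:
  f(1.800000) = 5.897600
  f'(1.800000) = 21.328000
  x_1 = 1.800000 - 5.897600/21.328000 = 1.523481
Iteration 2:
  f(1.523481) = 1.340051
  f'(1.523481) = 12.143960
  x_2 = 1.523481 - 1.340051/12.143960 = 1.413134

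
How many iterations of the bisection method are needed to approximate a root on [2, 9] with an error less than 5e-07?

We need (b-a)/2^n ≤ 5e-07
(9 - 2)/2^n ≤ 5e-07
7/2^n ≤ 5e-07
2^n ≥ 14000000
n ≥ log₂(14000000) = 23.74
n ≥ 24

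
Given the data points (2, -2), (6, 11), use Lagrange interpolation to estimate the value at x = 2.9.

Lagrange interpolation formula:
P(x) = Σ yᵢ × Lᵢ(x)
where Lᵢ(x) = Π_{j≠i} (x - xⱼ)/(xᵢ - xⱼ)

L_0(2.9) = (2.9 - 6)/(2 - 6) = 0.775000
L_1(2.9) = (2.9 - 2)/(6 - 2) = 0.225000

P(2.9) = (-2)×L_0(2.9) + 11×L_1(2.9)
P(2.9) = 0.925000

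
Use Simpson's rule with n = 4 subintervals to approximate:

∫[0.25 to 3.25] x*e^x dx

f(x) = x*e^x
a = 0.25, b = 3.25, n = 4
h = (b - a)/n = 0.750000

Simpson's rule: (h/3)[f(x₀) + 4f(x₁) + 2f(x₂) + ... + f(xₙ)]

x_0 = 0.2500, f(x_0) = 0.321006, coefficient = 1
x_1 = 1.0000, f(x_1) = 2.718282, coefficient = 4
x_2 = 1.7500, f(x_2) = 10.070555, coefficient = 2
x_3 = 2.5000, f(x_3) = 30.456235, coefficient = 4
x_4 = 3.2500, f(x_4) = 83.818605, coefficient = 1

I ≈ (0.750000/3) × 236.978787 = 59.244697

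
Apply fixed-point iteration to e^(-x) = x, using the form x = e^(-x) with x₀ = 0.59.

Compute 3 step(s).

Equation: e^(-x) = x
Fixed-point form: x = e^(-x)
x₀ = 0.59

x_1 = g(0.590000) = 0.554327
x_2 = g(0.554327) = 0.574459
x_3 = g(0.574459) = 0.563010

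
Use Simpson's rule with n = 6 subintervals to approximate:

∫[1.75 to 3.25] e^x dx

f(x) = e^x
a = 1.75, b = 3.25, n = 6
h = (b - a)/n = 0.250000

Simpson's rule: (h/3)[f(x₀) + 4f(x₁) + 2f(x₂) + ... + f(xₙ)]

x_0 = 1.7500, f(x_0) = 5.754603, coefficient = 1
x_1 = 2.0000, f(x_1) = 7.389056, coefficient = 4
x_2 = 2.2500, f(x_2) = 9.487736, coefficient = 2
x_3 = 2.5000, f(x_3) = 12.182494, coefficient = 4
x_4 = 2.7500, f(x_4) = 15.642632, coefficient = 2
x_5 = 3.0000, f(x_5) = 20.085537, coefficient = 4
x_6 = 3.2500, f(x_6) = 25.790340, coefficient = 1

I ≈ (0.250000/3) × 240.434026 = 20.036169
Exact value: 20.035737
Error: 0.000432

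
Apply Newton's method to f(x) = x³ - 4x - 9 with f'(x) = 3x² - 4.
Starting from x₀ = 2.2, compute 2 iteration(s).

f(x) = x³ - 4x - 9
f'(x) = 3x² - 4
x₀ = 2.2

Newton-Raphson formula: x_{n+1} = x_n - f(x_n)/f'(x_n)

Iteration 1:
  f(2.200000) = -7.152000
  f'(2.200000) = 10.520000
  x_1 = 2.200000 - (-7.152000)/10.520000 = 2.879848
Iteration 2:
  f(2.879848) = 3.364696
  f'(2.879848) = 20.880572
  x_2 = 2.879848 - 3.364696/20.880572 = 2.718708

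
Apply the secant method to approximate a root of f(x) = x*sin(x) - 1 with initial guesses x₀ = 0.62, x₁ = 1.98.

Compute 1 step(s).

f(x) = x*sin(x) - 1
x₀ = 0.62, x₁ = 1.98

Secant formula: x_{n+1} = x_n - f(x_n)(x_n - x_{n-1})/(f(x_n) - f(x_{n-1}))

Iteration 1:
  f(0.620000) = -0.639758
  f(1.980000) = 0.816527
  x_2 = 1.980000 - 0.816527×(1.980000 - 0.620000)/(0.816527 - (-0.639758))
       = 1.217459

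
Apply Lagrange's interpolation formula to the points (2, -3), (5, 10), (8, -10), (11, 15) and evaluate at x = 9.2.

Lagrange interpolation formula:
P(x) = Σ yᵢ × Lᵢ(x)
where Lᵢ(x) = Π_{j≠i} (x - xⱼ)/(xᵢ - xⱼ)

L_0(9.2) = (9.2 - 5)/(2 - 5) × (9.2 - 8)/(2 - 8) × (9.2 - 11)/(2 - 11) = 0.056000
L_1(9.2) = (9.2 - 2)/(5 - 2) × (9.2 - 8)/(5 - 8) × (9.2 - 11)/(5 - 11) = -0.288000
L_2(9.2) = (9.2 - 2)/(8 - 2) × (9.2 - 5)/(8 - 5) × (9.2 - 11)/(8 - 11) = 1.008000
L_3(9.2) = (9.2 - 2)/(11 - 2) × (9.2 - 5)/(11 - 5) × (9.2 - 8)/(11 - 8) = 0.224000

P(9.2) = (-3)×L_0(9.2) + 10×L_1(9.2) + (-10)×L_2(9.2) + 15×L_3(9.2)
P(9.2) = -9.768000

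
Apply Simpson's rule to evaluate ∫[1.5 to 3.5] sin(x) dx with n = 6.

f(x) = sin(x)
a = 1.5, b = 3.5, n = 6
h = (b - a)/n = 0.333333

Simpson's rule: (h/3)[f(x₀) + 4f(x₁) + 2f(x₂) + ... + f(xₙ)]

x_0 = 1.5000, f(x_0) = 0.997495, coefficient = 1
x_1 = 1.8333, f(x_1) = 0.965735, coefficient = 4
x_2 = 2.1667, f(x_2) = 0.827660, coefficient = 2
x_3 = 2.5000, f(x_3) = 0.598472, coefficient = 4
x_4 = 2.8333, f(x_4) = 0.303400, coefficient = 2
x_5 = 3.1667, f(x_5) = -0.025071, coefficient = 4
x_6 = 3.5000, f(x_6) = -0.350783, coefficient = 1

I ≈ (0.333333/3) × 9.065375 = 1.007264
Exact value: 1.007194
Error: 0.000070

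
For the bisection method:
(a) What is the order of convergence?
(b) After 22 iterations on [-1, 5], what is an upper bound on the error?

(a) Bisection has linear (order 1) convergence; the error is halved each step.

(b) Error bound = (b-a)/2^n = (5 - (-1))/2^{22}
    = 6/2^{22}

(a) 1 (linear); (b) error ≤ 1.43e-06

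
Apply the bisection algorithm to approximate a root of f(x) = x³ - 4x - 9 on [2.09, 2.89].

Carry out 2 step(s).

f(x) = x³ - 4x - 9
Initial interval: [2.09, 2.89]

Iteration 1:
  c_1 = (2.090000 + 2.890000)/2 = 2.490000
  f(c_1) = f(2.490000) = -3.521751
  f(a) × f(c) ≥ 0, new interval: [2.490000, 2.890000]
Iteration 2:
  c_2 = (2.490000 + 2.890000)/2 = 2.690000
  f(c_2) = f(2.690000) = -0.294891
  f(a) × f(c) ≥ 0, new interval: [2.690000, 2.890000]

After 2 iteration(s), the approximation is c_2 = 2.690000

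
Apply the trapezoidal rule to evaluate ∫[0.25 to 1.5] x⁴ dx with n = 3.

f(x) = x⁴
a = 0.25, b = 1.5, n = 3
h = (b - a)/n = 0.416667

Trapezoidal rule: (h/2)[f(x₀) + 2f(x₁) + 2f(x₂) + ... + f(xₙ)]

x_0 = 0.2500, f(x_0) = 0.003906, coefficient = 1
x_1 = 0.6667, f(x_1) = 0.197531, coefficient = 2
x_2 = 1.0833, f(x_2) = 1.377363, coefficient = 2
x_3 = 1.5000, f(x_3) = 5.062500, coefficient = 1

I ≈ (0.416667/2) × 8.216194 = 1.711707
Exact value: 1.518555
Error: 0.193152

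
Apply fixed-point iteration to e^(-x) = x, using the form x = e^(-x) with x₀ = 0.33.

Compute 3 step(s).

Equation: e^(-x) = x
Fixed-point form: x = e^(-x)
x₀ = 0.33

x_1 = g(0.330000) = 0.718924
x_2 = g(0.718924) = 0.487276
x_3 = g(0.487276) = 0.614297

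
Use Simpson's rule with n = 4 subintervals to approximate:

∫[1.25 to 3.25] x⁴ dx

f(x) = x⁴
a = 1.25, b = 3.25, n = 4
h = (b - a)/n = 0.500000

Simpson's rule: (h/3)[f(x₀) + 4f(x₁) + 2f(x₂) + ... + f(xₙ)]

x_0 = 1.2500, f(x_0) = 2.441406, coefficient = 1
x_1 = 1.7500, f(x_1) = 9.378906, coefficient = 4
x_2 = 2.2500, f(x_2) = 25.628906, coefficient = 2
x_3 = 2.7500, f(x_3) = 57.191406, coefficient = 4
x_4 = 3.2500, f(x_4) = 111.566406, coefficient = 1

I ≈ (0.500000/3) × 431.546875 = 71.924479
Exact value: 71.907813
Error: 0.016667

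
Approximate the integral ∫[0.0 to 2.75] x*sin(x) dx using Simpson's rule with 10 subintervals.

f(x) = x*sin(x)
a = 0.0, b = 2.75, n = 10
h = (b - a)/n = 0.275000

Simpson's rule: (h/3)[f(x₀) + 4f(x₁) + 2f(x₂) + ... + f(xₙ)]

x_0 = 0.0000, f(x_0) = 0.000000, coefficient = 1
x_1 = 0.2750, f(x_1) = 0.074675, coefficient = 4
x_2 = 0.5500, f(x_2) = 0.287478, coefficient = 2
x_3 = 0.8250, f(x_3) = 0.606002, coefficient = 4
x_4 = 1.1000, f(x_4) = 0.980328, coefficient = 2
x_5 = 1.3750, f(x_5) = 1.348728, coefficient = 4
x_6 = 1.6500, f(x_6) = 1.644827, coefficient = 2
x_7 = 1.9250, f(x_7) = 1.805502, coefficient = 4
x_8 = 2.2000, f(x_8) = 1.778692, coefficient = 2
x_9 = 2.4750, f(x_9) = 1.530321, coefficient = 4
x_10 = 2.7500, f(x_10) = 1.049568, coefficient = 1

I ≈ (0.275000/3) × 31.893132 = 2.923537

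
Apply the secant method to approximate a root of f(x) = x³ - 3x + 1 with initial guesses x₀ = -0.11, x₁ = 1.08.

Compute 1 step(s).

f(x) = x³ - 3x + 1
x₀ = -0.11, x₁ = 1.08

Secant formula: x_{n+1} = x_n - f(x_n)(x_n - x_{n-1})/(f(x_n) - f(x_{n-1}))

Iteration 1:
  f(-0.110000) = 1.328669
  f(1.080000) = -0.980288
  x_2 = 1.080000 - (-0.980288)×(1.080000 - (-0.110000))/(-0.980288 - 1.328669)
       = 0.574775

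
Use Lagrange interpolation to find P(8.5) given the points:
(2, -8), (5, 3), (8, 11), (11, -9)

Lagrange interpolation formula:
P(x) = Σ yᵢ × Lᵢ(x)
where Lᵢ(x) = Π_{j≠i} (x - xⱼ)/(xᵢ - xⱼ)

L_0(8.5) = (8.5 - 5)/(2 - 5) × (8.5 - 8)/(2 - 8) × (8.5 - 11)/(2 - 11) = 0.027006
L_1(8.5) = (8.5 - 2)/(5 - 2) × (8.5 - 8)/(5 - 8) × (8.5 - 11)/(5 - 11) = -0.150463
L_2(8.5) = (8.5 - 2)/(8 - 2) × (8.5 - 5)/(8 - 5) × (8.5 - 11)/(8 - 11) = 1.053241
L_3(8.5) = (8.5 - 2)/(11 - 2) × (8.5 - 5)/(11 - 5) × (8.5 - 8)/(11 - 8) = 0.070216

P(8.5) = (-8)×L_0(8.5) + 3×L_1(8.5) + 11×L_2(8.5) + (-9)×L_3(8.5)
P(8.5) = 10.286265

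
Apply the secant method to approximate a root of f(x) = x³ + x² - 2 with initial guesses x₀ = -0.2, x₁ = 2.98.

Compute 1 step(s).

f(x) = x³ + x² - 2
x₀ = -0.2, x₁ = 2.98

Secant formula: x_{n+1} = x_n - f(x_n)(x_n - x_{n-1})/(f(x_n) - f(x_{n-1}))

Iteration 1:
  f(-0.200000) = -1.968000
  f(2.980000) = 33.343992
  x_2 = 2.980000 - 33.343992×(2.980000 - (-0.200000))/(33.343992 - (-1.968000))
       = -0.022773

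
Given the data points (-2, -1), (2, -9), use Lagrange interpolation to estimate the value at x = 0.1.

Lagrange interpolation formula:
P(x) = Σ yᵢ × Lᵢ(x)
where Lᵢ(x) = Π_{j≠i} (x - xⱼ)/(xᵢ - xⱼ)

L_0(0.1) = (0.1 - 2)/(-2 - 2) = 0.475000
L_1(0.1) = (0.1 - (-2))/(2 - (-2)) = 0.525000

P(0.1) = (-1)×L_0(0.1) + (-9)×L_1(0.1)
P(0.1) = -5.200000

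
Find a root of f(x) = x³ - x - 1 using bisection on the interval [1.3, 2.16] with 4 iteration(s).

f(x) = x³ - x - 1
Initial interval: [1.3, 2.16]

Iteration 1:
  c_1 = (1.300000 + 2.160000)/2 = 1.730000
  f(c_1) = f(1.730000) = 2.447717
  f(a) × f(c) < 0, new interval: [1.300000, 1.730000]
Iteration 2:
  c_2 = (1.300000 + 1.730000)/2 = 1.515000
  f(c_2) = f(1.515000) = 0.962266
  f(a) × f(c) < 0, new interval: [1.300000, 1.515000]
Iteration 3:
  c_3 = (1.300000 + 1.515000)/2 = 1.407500
  f(c_3) = f(1.407500) = 0.380837
  f(a) × f(c) < 0, new interval: [1.300000, 1.407500]
Iteration 4:
  c_4 = (1.300000 + 1.407500)/2 = 1.353750
  f(c_4) = f(1.353750) = 0.127185
  f(a) × f(c) < 0, new interval: [1.300000, 1.353750]

After 4 iteration(s), the approximation is c_4 = 1.353750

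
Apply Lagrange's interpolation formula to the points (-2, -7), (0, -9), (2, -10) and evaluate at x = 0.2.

Lagrange interpolation formula:
P(x) = Σ yᵢ × Lᵢ(x)
where Lᵢ(x) = Π_{j≠i} (x - xⱼ)/(xᵢ - xⱼ)

L_0(0.2) = (0.2 - 0)/(-2 - 0) × (0.2 - 2)/(-2 - 2) = -0.045000
L_1(0.2) = (0.2 - (-2))/(0 - (-2)) × (0.2 - 2)/(0 - 2) = 0.990000
L_2(0.2) = (0.2 - (-2))/(2 - (-2)) × (0.2 - 0)/(2 - 0) = 0.055000

P(0.2) = (-7)×L_0(0.2) + (-9)×L_1(0.2) + (-10)×L_2(0.2)
P(0.2) = -9.145000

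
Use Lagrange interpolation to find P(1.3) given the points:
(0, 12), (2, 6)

Lagrange interpolation formula:
P(x) = Σ yᵢ × Lᵢ(x)
where Lᵢ(x) = Π_{j≠i} (x - xⱼ)/(xᵢ - xⱼ)

L_0(1.3) = (1.3 - 2)/(0 - 2) = 0.350000
L_1(1.3) = (1.3 - 0)/(2 - 0) = 0.650000

P(1.3) = 12×L_0(1.3) + 6×L_1(1.3)
P(1.3) = 8.100000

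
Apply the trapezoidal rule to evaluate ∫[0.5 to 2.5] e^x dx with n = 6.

f(x) = e^x
a = 0.5, b = 2.5, n = 6
h = (b - a)/n = 0.333333

Trapezoidal rule: (h/2)[f(x₀) + 2f(x₁) + 2f(x₂) + ... + f(xₙ)]

x_0 = 0.5000, f(x_0) = 1.648721, coefficient = 1
x_1 = 0.8333, f(x_1) = 2.300976, coefficient = 2
x_2 = 1.1667, f(x_2) = 3.211271, coefficient = 2
x_3 = 1.5000, f(x_3) = 4.481689, coefficient = 2
x_4 = 1.8333, f(x_4) = 6.254701, coefficient = 2
x_5 = 2.1667, f(x_5) = 8.729138, coefficient = 2
x_6 = 2.5000, f(x_6) = 12.182494, coefficient = 1

I ≈ (0.333333/2) × 63.786765 = 10.631127
Exact value: 10.533773
Error: 0.097355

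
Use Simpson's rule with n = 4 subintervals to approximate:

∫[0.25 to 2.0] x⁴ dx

f(x) = x⁴
a = 0.25, b = 2.0, n = 4
h = (b - a)/n = 0.437500

Simpson's rule: (h/3)[f(x₀) + 4f(x₁) + 2f(x₂) + ... + f(xₙ)]

x_0 = 0.2500, f(x_0) = 0.003906, coefficient = 1
x_1 = 0.6875, f(x_1) = 0.223404, coefficient = 4
x_2 = 1.1250, f(x_2) = 1.601807, coefficient = 2
x_3 = 1.5625, f(x_3) = 5.960464, coefficient = 4
x_4 = 2.0000, f(x_4) = 16.000000, coefficient = 1

I ≈ (0.437500/3) × 43.942993 = 6.408353
Exact value: 6.399805
Error: 0.008548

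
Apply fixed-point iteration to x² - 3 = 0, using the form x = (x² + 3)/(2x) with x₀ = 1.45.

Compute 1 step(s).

Equation: x² - 3 = 0
Fixed-point form: x = (x² + 3)/(2x)
x₀ = 1.45

x_1 = g(1.450000) = 1.759483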